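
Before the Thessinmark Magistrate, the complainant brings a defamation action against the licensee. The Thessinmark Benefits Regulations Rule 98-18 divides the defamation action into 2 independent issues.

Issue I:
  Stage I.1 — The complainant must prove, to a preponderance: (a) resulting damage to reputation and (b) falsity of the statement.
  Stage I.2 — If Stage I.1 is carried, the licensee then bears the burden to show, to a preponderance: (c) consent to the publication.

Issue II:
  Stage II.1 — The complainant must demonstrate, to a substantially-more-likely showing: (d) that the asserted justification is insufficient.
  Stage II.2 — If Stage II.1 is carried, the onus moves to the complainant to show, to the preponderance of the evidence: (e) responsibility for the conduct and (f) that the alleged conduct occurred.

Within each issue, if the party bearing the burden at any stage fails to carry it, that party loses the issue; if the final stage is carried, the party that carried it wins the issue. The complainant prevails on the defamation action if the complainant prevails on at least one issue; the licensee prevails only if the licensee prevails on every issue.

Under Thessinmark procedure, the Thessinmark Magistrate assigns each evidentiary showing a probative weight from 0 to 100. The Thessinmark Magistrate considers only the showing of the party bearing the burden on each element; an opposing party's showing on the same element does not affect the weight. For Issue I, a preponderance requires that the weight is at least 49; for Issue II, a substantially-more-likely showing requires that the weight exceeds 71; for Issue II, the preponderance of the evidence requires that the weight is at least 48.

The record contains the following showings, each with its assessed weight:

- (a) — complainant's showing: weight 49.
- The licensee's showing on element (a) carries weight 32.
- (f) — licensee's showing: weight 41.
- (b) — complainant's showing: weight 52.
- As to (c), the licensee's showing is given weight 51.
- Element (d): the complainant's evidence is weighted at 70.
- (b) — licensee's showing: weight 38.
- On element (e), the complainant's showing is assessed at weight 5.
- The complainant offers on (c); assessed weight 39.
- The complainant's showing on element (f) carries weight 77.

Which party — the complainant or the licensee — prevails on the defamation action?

— Issue I —
Stage I.1 — burden on complainant; standard: a preponderance (weight is at least 49).
    (a): 49 (licensee's 32 disregarded) ≥ 49 [met]
    (b): 52 (licensee's 38 disregarded) ≥ 49 [met]
  Stage I.1 carried; the burden shifts to the licensee.
Stage I.2 — burden on licensee; standard: a preponderance (weight is at least 49).
    (c): 51 (complainant's 39 disregarded) ≥ 49 [met]
  The licensee carries the last stage.
Every stage carried; the licensee prevails on this issue.
— Issue II —
At Stage II.1 the complainant must meet a substantially-more-likely showing (weight exceeds 71): on (d) the weight is 70, which does not exceed 71, so (d) does not meet the standard.
  The complainant does not carry Stage II.1.
The analysis ends at Stage II.1; the licensee prevails on this issue.
Per-issue: Issue I → licensee; Issue II → licensee. The complainant must prevail on at least one issue; overall, the licensee prevails.

licensee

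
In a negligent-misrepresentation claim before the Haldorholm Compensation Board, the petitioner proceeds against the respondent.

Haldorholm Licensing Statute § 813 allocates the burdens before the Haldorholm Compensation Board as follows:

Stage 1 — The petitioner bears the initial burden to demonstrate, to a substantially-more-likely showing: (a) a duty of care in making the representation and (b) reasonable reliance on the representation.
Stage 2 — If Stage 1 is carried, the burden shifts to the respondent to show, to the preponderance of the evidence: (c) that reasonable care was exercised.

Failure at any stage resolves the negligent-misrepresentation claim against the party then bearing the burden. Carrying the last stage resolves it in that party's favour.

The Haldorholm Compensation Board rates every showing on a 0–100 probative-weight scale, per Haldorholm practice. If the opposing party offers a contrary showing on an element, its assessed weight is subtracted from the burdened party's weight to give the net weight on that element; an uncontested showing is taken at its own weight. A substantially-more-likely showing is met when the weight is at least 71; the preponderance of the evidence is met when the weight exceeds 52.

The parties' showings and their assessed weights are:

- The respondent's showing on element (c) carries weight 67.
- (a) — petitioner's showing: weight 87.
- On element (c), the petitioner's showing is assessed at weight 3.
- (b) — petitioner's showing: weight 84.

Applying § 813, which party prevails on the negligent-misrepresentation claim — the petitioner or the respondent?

Stage 1 — burden on petitioner; standard: a substantially-more-likely showing (weight is at least 71).
    (a): 87 ≥ 71 [met]
    (b): 84 ≥ 71 [met]
  Stage 1 carried; the burden shifts to the respondent.
Stage 2 — burden on respondent; standard: the preponderance of the evidence (weight exceeds 52).
    (c): 67 − 3 = 64 > 52 [met]
  All elements met at the final stage.
With every stage satisfied, the respondent prevails.

respondent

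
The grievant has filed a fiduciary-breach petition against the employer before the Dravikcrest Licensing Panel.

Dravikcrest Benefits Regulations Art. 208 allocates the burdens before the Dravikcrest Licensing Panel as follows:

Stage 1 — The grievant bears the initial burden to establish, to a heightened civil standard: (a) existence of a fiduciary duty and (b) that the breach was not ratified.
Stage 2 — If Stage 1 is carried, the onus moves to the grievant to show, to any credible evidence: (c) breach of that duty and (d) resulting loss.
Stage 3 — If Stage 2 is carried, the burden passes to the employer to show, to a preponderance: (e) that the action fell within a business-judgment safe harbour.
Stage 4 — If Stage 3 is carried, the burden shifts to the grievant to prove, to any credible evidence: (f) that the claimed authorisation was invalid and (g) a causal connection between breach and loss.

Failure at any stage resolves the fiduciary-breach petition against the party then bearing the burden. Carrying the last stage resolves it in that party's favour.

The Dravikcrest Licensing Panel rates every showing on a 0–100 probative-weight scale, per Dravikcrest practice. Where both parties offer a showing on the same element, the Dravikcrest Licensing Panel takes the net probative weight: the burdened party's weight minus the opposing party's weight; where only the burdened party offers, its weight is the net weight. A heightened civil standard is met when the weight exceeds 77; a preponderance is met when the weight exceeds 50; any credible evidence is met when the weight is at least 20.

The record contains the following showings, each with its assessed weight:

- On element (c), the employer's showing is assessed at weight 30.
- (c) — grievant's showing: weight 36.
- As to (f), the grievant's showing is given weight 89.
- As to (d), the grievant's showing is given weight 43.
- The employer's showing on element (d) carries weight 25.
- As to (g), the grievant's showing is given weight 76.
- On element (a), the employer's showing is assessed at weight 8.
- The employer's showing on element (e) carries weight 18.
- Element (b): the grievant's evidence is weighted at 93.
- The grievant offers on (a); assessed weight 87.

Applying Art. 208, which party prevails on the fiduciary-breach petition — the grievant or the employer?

Stage 1 — burden on grievant; standard: a heightened civil standard (weight exceeds 77).
    (a): 87 − 8 = 79 > 77 [met]
    (b): 93 > 77 [met]
  Stage 1 is satisfied; the grievant continues to bear the burden.
Stage 2 — burden on grievant; standard: any credible evidence (weight is at least 20).
    (c): 36 − 30 = 6 < 20 [not met]
    (d): 43 − 25 = 18 < 20 [not met]
  Not every element is met, so the grievant fails to carry Stage 2.
The employer prevails.

employer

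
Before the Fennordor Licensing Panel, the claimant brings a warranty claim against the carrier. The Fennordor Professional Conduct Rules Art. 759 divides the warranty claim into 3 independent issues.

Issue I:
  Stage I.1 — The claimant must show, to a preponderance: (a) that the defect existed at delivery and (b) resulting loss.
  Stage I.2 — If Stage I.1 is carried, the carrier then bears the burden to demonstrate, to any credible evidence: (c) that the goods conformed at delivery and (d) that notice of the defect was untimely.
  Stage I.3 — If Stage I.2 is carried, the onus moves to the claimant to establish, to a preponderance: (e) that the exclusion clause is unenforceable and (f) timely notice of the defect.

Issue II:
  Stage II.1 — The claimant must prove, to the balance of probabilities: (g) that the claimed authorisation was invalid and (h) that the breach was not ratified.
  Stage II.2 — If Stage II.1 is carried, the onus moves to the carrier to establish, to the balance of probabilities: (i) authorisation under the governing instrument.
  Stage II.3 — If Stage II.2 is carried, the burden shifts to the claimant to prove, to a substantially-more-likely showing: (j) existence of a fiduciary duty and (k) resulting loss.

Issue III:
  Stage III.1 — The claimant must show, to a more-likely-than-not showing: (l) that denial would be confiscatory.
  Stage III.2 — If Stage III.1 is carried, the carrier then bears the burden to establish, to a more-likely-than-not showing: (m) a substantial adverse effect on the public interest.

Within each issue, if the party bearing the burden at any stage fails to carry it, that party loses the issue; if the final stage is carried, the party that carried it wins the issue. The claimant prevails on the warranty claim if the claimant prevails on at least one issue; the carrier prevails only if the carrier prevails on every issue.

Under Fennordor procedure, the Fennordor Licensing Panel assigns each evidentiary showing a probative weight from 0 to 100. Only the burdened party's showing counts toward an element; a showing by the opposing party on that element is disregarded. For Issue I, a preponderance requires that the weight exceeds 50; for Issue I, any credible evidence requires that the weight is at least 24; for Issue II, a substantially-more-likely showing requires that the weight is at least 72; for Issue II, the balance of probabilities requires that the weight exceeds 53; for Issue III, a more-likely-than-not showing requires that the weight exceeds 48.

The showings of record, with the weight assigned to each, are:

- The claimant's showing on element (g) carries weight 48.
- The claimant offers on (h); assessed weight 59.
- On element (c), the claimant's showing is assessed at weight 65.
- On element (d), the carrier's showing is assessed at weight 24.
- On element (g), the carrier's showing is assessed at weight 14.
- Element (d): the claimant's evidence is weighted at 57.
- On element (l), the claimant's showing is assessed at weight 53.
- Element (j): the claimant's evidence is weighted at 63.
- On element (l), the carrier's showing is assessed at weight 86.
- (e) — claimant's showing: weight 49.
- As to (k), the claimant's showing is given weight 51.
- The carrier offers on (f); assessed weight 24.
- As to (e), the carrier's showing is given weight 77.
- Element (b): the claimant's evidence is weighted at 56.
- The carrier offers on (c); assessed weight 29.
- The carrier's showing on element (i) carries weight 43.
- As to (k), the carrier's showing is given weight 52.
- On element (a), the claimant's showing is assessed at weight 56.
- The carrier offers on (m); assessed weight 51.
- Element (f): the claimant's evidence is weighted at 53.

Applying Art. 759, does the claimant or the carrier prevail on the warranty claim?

carrier

— Issue I —
At Stage I.1 the claimant must meet a preponderance (weight exceeds 50): on (a) the weight is 56, > 50, so (a) meets the standard; on (b) the weight is 56, > 50, so (b) meets the standard.
  Stage I.1 carried; the burden shifts to the carrier.
At Stage I.2 the carrier must meet any credible evidence (weight is at least 24): on (c) the weight is 29 (the claimant's 65 is given no effect), ≥ 24, so (c) meets the standard; on (d) the weight is 24 (the claimant's 57 is given no effect), ≥ 24, so (d) meets the standard.
  Stage I.2 carried; the burden shifts to the claimant.
At Stage I.3 the claimant must meet a preponderance (weight exceeds 50): on (e) the weight is 49 (the carrier's 77 is given no effect), which does not exceed 50, so (e) does not meet the standard; on (f) the weight is 53 (the carrier's 24 is given no effect), which does exceed 50, so (f) meets the standard.
  The claimant does not carry Stage I.3.
So the carrier prevails on this issue.
— Issue II —
Stage II.1 — burden on claimant; standard: the balance of probabilities (weight exceeds 53).
    (g): 48 (carrier's 14 disregarded) ≤ 53 [not met]
    (h): 59 > 53 [met]
  Stage II.1 not carried; the claimant fails its burden.
The carrier prevails on this issue.
— Issue III —
Stage III.1 — burden on claimant; standard: a more-likely-than-not showing (weight exceeds 48).
    (l): 53 (carrier's 86 disregarded) > 48 [met]
  The claimant carries Stage III.1; the carrier now bears the burden.
Stage III.2 — burden on carrier; standard: a more-likely-than-not showing (weight exceeds 48).
    (m): 51 > 48 [met]
  The carrier carries the last stage.
All stages carried — the carrier prevails on this issue.
Per-issue: Issue I → carrier; Issue II → carrier; Issue III → carrier. The claimant must prevail on at least one issue; overall, the carrier prevails.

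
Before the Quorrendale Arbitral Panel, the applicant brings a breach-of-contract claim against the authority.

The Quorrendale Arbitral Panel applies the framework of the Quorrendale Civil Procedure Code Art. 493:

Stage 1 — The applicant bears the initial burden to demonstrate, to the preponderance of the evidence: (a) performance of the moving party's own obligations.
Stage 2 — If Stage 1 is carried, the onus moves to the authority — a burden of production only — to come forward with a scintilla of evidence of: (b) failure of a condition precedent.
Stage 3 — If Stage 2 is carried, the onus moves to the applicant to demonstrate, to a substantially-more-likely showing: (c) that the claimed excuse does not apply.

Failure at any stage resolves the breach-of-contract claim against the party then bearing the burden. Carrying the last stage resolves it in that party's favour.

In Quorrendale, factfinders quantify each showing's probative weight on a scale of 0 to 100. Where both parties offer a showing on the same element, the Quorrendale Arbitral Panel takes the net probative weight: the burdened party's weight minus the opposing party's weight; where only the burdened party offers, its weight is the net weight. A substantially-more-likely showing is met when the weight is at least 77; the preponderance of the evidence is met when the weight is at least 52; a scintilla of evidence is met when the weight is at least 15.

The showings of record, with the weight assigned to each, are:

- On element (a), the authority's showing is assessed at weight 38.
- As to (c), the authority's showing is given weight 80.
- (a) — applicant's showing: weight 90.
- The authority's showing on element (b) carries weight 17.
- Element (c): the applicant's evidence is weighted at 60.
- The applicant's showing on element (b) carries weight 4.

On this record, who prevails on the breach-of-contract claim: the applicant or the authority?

applicant

At Stage 1 the applicant must meet the preponderance of the evidence (weight is at least 52): on (a) the weight is 90 less the opposing 38 gives net 52, ≥ 52, so (a) meets the standard.
  Stage 1 is satisfied; the onus moves to the authority.
At Stage 2 the authority must meet a scintilla of evidence (weight is at least 15): on (b) the weight is 17 less the opposing 4 gives net 13, < 15, so (b) does not meet the standard.
  Not every element is met, so the authority fails to carry Stage 2.
The applicant prevails.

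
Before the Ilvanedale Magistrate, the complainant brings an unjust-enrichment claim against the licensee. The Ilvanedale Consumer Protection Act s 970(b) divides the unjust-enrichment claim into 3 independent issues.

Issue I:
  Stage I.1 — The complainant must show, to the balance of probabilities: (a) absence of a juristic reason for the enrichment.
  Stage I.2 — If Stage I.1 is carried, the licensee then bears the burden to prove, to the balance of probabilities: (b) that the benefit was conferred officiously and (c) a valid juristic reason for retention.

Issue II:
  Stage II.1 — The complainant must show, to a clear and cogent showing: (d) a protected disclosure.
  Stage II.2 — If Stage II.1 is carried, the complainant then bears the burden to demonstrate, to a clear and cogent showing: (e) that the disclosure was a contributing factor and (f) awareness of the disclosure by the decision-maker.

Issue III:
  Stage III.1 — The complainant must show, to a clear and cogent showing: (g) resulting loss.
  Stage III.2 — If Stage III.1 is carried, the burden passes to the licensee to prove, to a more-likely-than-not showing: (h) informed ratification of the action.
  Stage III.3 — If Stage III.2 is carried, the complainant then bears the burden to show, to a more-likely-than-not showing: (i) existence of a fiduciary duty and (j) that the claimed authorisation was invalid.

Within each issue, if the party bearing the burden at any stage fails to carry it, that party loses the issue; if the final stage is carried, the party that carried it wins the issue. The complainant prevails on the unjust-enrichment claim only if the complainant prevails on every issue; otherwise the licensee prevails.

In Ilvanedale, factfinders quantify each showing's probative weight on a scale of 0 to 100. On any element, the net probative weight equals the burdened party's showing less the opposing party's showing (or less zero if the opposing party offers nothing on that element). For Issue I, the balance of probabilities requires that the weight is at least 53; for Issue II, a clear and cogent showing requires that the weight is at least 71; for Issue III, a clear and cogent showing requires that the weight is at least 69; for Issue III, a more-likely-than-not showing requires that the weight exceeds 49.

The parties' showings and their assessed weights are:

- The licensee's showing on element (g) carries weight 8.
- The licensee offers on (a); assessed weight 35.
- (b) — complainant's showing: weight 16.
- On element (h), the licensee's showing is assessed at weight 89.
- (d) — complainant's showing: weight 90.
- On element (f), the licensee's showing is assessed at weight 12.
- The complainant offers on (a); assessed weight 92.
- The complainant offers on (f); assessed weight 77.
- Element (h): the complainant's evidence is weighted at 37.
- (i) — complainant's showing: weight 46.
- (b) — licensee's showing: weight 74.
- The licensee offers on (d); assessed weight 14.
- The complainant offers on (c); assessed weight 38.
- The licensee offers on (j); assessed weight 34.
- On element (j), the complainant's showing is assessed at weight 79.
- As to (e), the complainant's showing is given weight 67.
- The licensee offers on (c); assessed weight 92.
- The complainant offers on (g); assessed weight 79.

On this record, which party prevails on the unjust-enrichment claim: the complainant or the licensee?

— Issue I —
At Stage I.1 the complainant must meet the balance of probabilities (weight is at least 53): on (a) the weight is 92 less the opposing 35 gives net 57, which does reach 53, so (a) meets the standard.
  Stage I.1 is satisfied; the onus moves to the licensee.
At Stage I.2 the licensee must meet the balance of probabilities (weight is at least 53): on (b) the weight is 74 less the opposing 16 gives net 58, which does reach 53, so (b) meets the standard; on (c) the weight is 92 less the opposing 38 gives net 54, ≥ 53, so (c) meets the standard.
  Stage I.2 carried; the final stage is satisfied.
With every stage satisfied, the licensee prevails on this issue.
— Issue II —
Stage II.1 — burden on complainant; standard: a clear and cogent showing (weight is at least 71).
    (d): 90 − 14 = 76 ≥ 71 [met]
  Stage II.1 carried; the burden remains with the complainant.
Stage II.2 — burden on complainant; standard: a clear and cogent showing (weight is at least 71).
    (e): 67 < 71 [not met]
    (f): 77 − 12 = 65 < 71 [not met]
  Not every element is met, so the complainant fails to carry Stage II.2.
So the licensee prevails on this issue.
— Issue III —
Stage III.1 — burden on complainant; standard: a clear and cogent showing (weight is at least 69).
    (g): 79 − 8 = 71 ≥ 69 [met]
  Stage III.1 carried; the burden shifts to the licensee.
Stage III.2 — burden on licensee; standard: a more-likely-than-not showing (weight exceeds 49).
    (h): 89 − 37 = 52 > 49 [met]
  Stage III.2 carried; the burden shifts to the complainant.
Stage III.3 — burden on complainant; standard: a more-likely-than-not showing (weight exceeds 49).
    (i): 46 ≤ 49 [not met]
    (j): 79 − 34 = 45 ≤ 49 [not met]
  The complainant does not carry Stage III.3.
The licensee prevails on this issue.
Per-issue: Issue I → licensee; Issue II → licensee; Issue III → licensee. The complainant must prevail on every issue; overall, the licensee prevails.

licensee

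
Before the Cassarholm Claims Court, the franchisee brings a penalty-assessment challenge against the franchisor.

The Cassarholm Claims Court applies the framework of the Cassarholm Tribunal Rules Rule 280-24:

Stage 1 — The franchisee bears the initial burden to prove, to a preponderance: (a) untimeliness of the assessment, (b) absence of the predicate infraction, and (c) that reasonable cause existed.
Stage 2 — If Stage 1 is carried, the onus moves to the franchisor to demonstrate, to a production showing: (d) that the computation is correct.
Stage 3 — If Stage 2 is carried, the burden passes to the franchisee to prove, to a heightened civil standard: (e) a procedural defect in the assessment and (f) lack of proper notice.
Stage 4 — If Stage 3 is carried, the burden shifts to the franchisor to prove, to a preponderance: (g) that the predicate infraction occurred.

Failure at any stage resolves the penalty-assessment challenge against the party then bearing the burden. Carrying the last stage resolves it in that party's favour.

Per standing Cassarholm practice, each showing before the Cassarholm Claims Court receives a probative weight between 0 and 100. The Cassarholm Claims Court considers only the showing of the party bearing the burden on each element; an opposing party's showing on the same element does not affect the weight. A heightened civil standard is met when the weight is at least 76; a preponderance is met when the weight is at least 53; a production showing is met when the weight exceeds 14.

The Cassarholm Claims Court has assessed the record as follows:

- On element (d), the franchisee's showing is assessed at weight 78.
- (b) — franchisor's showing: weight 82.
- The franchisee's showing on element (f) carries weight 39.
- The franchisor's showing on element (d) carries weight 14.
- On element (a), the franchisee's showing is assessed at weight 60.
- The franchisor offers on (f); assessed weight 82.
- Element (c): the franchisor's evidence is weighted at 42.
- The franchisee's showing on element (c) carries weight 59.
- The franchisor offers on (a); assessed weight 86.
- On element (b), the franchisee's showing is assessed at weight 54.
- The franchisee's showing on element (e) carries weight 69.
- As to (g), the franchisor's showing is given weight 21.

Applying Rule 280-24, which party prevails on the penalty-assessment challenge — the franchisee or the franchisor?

franchisee

Stage 1 — burden on franchisee; standard: a preponderance (weight is at least 53).
    (a): 60 (franchisor's 86 disregarded) ≥ 53 [met]
    (b): 54 (franchisor's 82 disregarded) ≥ 53 [met]
    (c): 59 (franchisor's 42 disregarded) ≥ 53 [met]
  Stage 1 is satisfied; the onus moves to the franchisor.
Stage 2 — burden on franchisor; standard: a production showing (weight exceeds 14).
    (d): 14 (franchisee's 78 disregarded) ≤ 14 [not met]
  Not every element is met, so the franchisor fails to carry Stage 2.
The franchisee prevails.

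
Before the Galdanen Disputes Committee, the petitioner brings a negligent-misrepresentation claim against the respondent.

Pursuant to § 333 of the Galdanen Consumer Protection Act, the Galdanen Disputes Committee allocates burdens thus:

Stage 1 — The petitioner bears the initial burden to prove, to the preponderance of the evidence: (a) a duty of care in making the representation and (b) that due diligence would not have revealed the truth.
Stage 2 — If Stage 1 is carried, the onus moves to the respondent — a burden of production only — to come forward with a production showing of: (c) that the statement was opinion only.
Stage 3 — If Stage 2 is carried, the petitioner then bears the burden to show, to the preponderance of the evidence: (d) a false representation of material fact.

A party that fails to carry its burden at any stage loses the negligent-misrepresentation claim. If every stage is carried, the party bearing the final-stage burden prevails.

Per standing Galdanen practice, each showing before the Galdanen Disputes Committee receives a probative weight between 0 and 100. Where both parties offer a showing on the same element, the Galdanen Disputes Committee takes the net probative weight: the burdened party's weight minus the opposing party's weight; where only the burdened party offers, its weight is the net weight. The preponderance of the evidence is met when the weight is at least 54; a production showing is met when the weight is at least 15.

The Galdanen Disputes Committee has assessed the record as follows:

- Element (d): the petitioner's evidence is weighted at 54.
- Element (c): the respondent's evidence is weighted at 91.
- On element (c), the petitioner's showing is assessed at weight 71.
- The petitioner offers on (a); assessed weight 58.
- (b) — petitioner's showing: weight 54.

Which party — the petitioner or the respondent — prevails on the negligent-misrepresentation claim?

At Stage 1 the petitioner must meet the preponderance of the evidence (weight is at least 54): on (a) the weight is 58, which does reach 54, so (a) meets the standard; on (b) the weight is 54, which does reach 54, so (b) meets the standard.
  Stage 1 is satisfied; the onus moves to the respondent.
At Stage 2 the respondent must meet a production showing (weight is at least 15): on (c) the weight is 91 less the opposing 71 gives net 20, which does reach 15, so (c) meets the standard.
  All elements met. The burden passes to the petitioner.
At Stage 3 the petitioner must meet the preponderance of the evidence (weight is at least 54): on (d) the weight is 54, which does reach 54, so (d) meets the standard.
  All elements met at the final stage.
With every stage satisfied, the petitioner prevails.

petitioner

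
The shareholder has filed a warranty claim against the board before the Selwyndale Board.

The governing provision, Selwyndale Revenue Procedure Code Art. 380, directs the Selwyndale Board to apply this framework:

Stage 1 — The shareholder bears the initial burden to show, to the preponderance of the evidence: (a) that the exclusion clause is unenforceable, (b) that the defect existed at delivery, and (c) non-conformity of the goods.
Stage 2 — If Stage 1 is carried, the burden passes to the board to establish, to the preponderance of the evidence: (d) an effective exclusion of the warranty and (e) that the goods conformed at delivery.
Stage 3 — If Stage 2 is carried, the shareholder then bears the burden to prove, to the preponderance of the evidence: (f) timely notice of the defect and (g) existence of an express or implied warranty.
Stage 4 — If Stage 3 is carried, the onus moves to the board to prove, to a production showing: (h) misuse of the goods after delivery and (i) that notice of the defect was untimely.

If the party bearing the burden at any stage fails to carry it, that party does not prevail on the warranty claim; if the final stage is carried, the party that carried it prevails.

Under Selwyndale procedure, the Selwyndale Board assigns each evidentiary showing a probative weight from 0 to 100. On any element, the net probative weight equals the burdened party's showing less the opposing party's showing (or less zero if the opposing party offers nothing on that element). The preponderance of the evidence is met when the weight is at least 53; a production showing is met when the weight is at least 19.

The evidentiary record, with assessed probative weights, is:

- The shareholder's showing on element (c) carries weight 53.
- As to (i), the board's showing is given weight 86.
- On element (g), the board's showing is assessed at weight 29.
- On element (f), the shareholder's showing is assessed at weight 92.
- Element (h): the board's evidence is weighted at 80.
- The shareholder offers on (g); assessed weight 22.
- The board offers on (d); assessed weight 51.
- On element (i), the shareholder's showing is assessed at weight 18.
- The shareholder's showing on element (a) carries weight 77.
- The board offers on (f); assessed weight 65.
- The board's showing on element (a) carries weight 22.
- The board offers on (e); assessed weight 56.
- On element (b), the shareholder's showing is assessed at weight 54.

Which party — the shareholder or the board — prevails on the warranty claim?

shareholder

Stage 1 (shareholder, the preponderance of the evidence, weight is at least 53): (a) net 77−22=55 ≥ 53 — meets; (b) 54 ≥ 53 — meets; (c) 53 ≥ 53 — meets.
  Stage 1 is satisfied; the onus moves to the board.
Stage 2 (board, the preponderance of the evidence, weight is at least 53): (d) 51 < 53 — fails; (e) 56 ≥ 53 — meets.
  Stage 2 not carried; the board fails its burden.
The analysis ends at Stage 2; the shareholder prevails.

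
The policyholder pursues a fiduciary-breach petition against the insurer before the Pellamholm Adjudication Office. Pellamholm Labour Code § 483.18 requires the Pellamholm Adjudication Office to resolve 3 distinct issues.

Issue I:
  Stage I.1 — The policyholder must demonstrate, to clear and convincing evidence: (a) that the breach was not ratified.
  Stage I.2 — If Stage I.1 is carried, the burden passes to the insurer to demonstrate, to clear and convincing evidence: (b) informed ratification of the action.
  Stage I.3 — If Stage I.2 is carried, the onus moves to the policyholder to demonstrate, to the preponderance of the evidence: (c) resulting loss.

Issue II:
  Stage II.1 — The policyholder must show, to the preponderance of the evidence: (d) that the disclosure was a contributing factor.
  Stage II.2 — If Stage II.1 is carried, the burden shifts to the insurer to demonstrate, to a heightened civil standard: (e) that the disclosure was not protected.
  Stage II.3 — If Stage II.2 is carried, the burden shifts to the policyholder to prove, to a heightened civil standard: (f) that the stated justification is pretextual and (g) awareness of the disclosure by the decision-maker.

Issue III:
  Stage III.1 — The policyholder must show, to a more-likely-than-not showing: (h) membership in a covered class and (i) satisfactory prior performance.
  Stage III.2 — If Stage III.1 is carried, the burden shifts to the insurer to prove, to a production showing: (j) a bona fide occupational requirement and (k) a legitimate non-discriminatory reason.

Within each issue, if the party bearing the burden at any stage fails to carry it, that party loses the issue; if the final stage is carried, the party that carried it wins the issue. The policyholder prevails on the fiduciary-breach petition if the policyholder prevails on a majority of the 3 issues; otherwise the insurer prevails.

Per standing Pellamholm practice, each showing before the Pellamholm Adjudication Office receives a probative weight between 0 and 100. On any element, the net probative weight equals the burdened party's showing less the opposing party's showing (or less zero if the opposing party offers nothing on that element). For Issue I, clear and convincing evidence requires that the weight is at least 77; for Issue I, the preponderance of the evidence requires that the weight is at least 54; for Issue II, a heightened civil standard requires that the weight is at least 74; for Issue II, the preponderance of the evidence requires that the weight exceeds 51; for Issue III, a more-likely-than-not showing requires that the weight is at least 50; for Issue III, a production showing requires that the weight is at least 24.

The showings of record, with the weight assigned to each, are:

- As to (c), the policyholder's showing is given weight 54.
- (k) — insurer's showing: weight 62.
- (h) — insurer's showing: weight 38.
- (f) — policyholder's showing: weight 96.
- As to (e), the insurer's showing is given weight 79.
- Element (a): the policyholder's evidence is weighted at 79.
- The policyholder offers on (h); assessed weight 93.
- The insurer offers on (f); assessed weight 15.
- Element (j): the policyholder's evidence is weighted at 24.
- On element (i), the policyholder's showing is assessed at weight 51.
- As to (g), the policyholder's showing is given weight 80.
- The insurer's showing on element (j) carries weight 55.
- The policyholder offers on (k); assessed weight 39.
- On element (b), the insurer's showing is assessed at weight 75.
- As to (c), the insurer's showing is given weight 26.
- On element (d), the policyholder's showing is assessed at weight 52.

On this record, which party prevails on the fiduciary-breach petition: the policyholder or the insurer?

— Issue I —
At Stage I.1 the policyholder must meet clear and convincing evidence (weight is at least 77): on (a) the weight is 79, ≥ 77, so (a) meets the standard.
  Stage I.1 carried; the burden shifts to the insurer.
At Stage I.2 the insurer must meet clear and convincing evidence (weight is at least 77): on (b) the weight is 75, < 77, so (b) does not meet the standard.
  Not every element is met, so the insurer fails to carry Stage I.2.
The policyholder prevails on this issue.
— Issue II —
At Stage II.1 the policyholder must meet the preponderance of the evidence (weight exceeds 51): on (d) the weight is 52, which does exceed 51, so (d) meets the standard.
  The policyholder carries Stage II.1; the insurer now bears the burden.
At Stage II.2 the insurer must meet a heightened civil standard (weight is at least 74): on (e) the weight is 79, ≥ 74, so (e) meets the standard.
  Stage II.2 is satisfied; the onus moves to the policyholder.
At Stage II.3 the policyholder must meet a heightened civil standard (weight is at least 74): on (f) the weight is 96 less the opposing 15 gives net 81, which does reach 74, so (f) meets the standard; on (g) the weight is 80, which does reach 74, so (g) meets the standard.
  The policyholder carries the last stage.
Every stage carried; the policyholder prevails on this issue.
— Issue III —
Stage III.1 — burden on policyholder; standard: a more-likely-than-not showing (weight is at least 50).
    (h): 93 − 38 = 55 ≥ 50 [met]
    (i): 51 ≥ 50 [met]
  Stage III.1 carried; the burden shifts to the insurer.
Stage III.2 — burden on insurer; standard: a production showing (weight is at least 24).
    (j): 55 − 24 = 31 ≥ 24 [met]
    (k): 62 − 39 = 23 < 24 [not met]
  Not every element is met, so the insurer fails to carry Stage III.2.
So the policyholder prevails on this issue.
Per-issue: Issue I → policyholder; Issue II → policyholder; Issue III → policyholder. The policyholder must prevail on a majority of issues; overall, the policyholder prevails.

policyholder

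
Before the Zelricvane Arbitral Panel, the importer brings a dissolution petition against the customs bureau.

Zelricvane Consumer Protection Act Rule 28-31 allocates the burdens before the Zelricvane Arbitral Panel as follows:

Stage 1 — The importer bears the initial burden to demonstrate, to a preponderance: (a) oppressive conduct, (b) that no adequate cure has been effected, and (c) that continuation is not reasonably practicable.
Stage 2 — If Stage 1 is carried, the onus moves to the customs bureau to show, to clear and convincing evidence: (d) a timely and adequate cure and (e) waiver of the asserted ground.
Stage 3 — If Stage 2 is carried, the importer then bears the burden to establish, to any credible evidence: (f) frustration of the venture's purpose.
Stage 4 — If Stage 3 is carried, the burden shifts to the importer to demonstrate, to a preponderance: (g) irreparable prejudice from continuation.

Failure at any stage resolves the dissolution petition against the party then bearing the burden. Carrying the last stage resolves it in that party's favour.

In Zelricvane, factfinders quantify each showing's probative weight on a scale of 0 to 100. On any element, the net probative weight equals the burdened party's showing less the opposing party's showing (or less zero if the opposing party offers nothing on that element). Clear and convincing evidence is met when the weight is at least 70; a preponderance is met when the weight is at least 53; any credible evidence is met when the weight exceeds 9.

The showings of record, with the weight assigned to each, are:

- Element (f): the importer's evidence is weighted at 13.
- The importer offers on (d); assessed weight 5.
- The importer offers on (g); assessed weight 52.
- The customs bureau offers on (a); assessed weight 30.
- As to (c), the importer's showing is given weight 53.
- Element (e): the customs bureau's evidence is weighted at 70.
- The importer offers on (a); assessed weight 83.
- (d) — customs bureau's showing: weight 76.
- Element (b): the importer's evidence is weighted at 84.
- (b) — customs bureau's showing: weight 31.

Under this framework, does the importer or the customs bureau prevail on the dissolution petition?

customs bureau

Stage 1 — burden on importer; standard: a preponderance (weight is at least 53).
    (a): 83 − 30 = 53 ≥ 53 [met]
    (b): 84 − 31 = 53 ≥ 53 [met]
    (c): 53 ≥ 53 [met]
  The importer carries Stage 1; the customs bureau now bears the burden.
Stage 2 — burden on customs bureau; standard: clear and convincing evidence (weight is at least 70).
    (d): 76 − 5 = 71 ≥ 70 [met]
    (e): 70 ≥ 70 [met]
  Stage 2 is satisfied; the onus moves to the importer.
Stage 3 — burden on importer; standard: any credible evidence (weight exceeds 9).
    (f): 13 > 9 [met]
  Stage 3 is satisfied; the importer continues to bear the burden.
Stage 4 — burden on importer; standard: a preponderance (weight is at least 53).
    (g): 52 < 53 [not met]
  Not every element is met, so the importer fails to carry Stage 4.
The customs bureau prevails.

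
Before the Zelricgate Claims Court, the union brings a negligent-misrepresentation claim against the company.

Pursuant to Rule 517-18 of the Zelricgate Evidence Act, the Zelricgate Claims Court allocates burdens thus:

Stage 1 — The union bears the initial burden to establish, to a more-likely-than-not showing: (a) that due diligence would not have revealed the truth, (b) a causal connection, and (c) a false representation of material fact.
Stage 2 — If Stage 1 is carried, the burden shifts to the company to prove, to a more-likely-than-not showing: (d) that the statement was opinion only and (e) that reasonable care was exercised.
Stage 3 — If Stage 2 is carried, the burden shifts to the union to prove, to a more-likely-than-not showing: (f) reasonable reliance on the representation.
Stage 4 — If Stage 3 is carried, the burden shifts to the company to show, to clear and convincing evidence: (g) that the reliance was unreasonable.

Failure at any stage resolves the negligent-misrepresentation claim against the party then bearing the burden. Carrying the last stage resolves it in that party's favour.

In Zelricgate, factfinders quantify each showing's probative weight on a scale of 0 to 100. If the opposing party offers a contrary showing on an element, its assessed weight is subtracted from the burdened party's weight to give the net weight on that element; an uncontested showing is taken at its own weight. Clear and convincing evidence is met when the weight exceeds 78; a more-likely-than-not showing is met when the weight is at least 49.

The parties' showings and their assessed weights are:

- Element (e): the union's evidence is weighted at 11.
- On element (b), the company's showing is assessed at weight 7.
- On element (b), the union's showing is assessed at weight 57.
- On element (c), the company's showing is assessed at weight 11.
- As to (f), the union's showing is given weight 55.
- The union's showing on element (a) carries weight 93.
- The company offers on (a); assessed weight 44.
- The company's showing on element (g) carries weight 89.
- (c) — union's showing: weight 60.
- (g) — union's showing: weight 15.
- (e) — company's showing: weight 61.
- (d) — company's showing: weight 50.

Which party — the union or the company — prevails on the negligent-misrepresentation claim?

union

Stage 1 (union, a more-likely-than-not showing, weight is at least 49): (a) net 93−44=49 ≥ 49 — meets; (b) net 57−7=50 ≥ 49 — meets; (c) net 60−11=49 ≥ 49 — meets.
  The union carries Stage 1; the company now bears the burden.
Stage 2 (company, a more-likely-than-not showing, weight is at least 49): (d) 50 ≥ 49 — meets; (e) net 61−11=50 ≥ 49 — meets.
  All elements met. The burden passes to the union.
Stage 3 (union, a more-likely-than-not showing, weight is at least 49): (f) 55 ≥ 49 — meets.
  All elements met. The burden passes to the company.
Stage 4 (company, clear and convincing evidence, weight exceeds 78): (g) net 89−15=74 ≤ 78 — fails.
  The company does not carry Stage 4.
The union prevails.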